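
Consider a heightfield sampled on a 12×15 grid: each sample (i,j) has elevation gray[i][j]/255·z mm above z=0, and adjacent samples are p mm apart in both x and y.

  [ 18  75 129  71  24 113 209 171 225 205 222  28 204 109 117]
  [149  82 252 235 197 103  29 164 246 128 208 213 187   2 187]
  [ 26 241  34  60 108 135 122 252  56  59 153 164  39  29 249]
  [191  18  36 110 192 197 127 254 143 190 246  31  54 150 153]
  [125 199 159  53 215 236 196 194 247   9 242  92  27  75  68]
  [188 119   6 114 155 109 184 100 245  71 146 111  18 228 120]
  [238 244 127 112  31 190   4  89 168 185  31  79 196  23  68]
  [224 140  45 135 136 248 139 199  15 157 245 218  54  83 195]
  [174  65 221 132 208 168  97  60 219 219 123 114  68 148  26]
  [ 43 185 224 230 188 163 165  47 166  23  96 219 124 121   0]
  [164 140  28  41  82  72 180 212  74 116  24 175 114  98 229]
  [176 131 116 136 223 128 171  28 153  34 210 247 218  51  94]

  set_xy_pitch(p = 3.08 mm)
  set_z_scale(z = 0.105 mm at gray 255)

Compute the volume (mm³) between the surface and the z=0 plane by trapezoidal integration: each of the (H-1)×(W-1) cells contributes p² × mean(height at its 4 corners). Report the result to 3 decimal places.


height_mm = gray/255 × 0.105; cell vol = 3.08² × mean(4 corners)
unit = 3.08² × 0.105 / (4×255) = 0.000976541 mm³ per gray-sum
row 0: Σ corner-gray over 14 cells = 8133  → 7.9422
row 1: Σ corner-gray over 14 cells = 7607  → 7.4285
row 2: Σ corner-gray over 14 cells = 7019  → 6.8543
row 3: Σ corner-gray over 14 cells = 7921  → 7.7352
row 4: Σ corner-gray over 14 cells = 7601  → 7.4227
row 5: Σ corner-gray over 14 cells = 6784  → 6.6249
row 6: Σ corner-gray over 14 cells = 7311  → 7.1395
row 7: Σ corner-gray over 14 cells = 7931  → 7.7449
row 8: Σ corner-gray over 14 cells = 7829  → 7.6453
row 9: Σ corner-gray over 14 cells = 7050  → 6.8846
row 10: Σ corner-gray over 14 cells = 7067  → 6.9012
Σ rows: total corner-gray = 82253  → 80.3234 mm³

80.323


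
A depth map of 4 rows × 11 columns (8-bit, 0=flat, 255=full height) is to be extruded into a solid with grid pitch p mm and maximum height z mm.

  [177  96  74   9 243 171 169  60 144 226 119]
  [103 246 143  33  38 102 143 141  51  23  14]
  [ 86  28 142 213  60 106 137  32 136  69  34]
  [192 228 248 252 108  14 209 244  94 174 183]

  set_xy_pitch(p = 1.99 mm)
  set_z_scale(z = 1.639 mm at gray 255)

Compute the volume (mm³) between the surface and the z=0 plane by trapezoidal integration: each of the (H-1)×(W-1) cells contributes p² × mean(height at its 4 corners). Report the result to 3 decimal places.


89.360

height_mm = gray/255 × 1.639; cell vol = 1.99² × mean(4 corners)
unit = 1.99² × 1.639 / (4×255) = 0.00636334 mm³ per gray-sum
row 0: Σ corner-gray over 10 cells = 4637  → 29.5068
row 1: Σ corner-gray over 10 cells = 3923  → 24.9634
row 2: Σ corner-gray over 10 cells = 5483  → 34.8902
Σ rows: total corner-gray = 14043  → 89.3603 mm³


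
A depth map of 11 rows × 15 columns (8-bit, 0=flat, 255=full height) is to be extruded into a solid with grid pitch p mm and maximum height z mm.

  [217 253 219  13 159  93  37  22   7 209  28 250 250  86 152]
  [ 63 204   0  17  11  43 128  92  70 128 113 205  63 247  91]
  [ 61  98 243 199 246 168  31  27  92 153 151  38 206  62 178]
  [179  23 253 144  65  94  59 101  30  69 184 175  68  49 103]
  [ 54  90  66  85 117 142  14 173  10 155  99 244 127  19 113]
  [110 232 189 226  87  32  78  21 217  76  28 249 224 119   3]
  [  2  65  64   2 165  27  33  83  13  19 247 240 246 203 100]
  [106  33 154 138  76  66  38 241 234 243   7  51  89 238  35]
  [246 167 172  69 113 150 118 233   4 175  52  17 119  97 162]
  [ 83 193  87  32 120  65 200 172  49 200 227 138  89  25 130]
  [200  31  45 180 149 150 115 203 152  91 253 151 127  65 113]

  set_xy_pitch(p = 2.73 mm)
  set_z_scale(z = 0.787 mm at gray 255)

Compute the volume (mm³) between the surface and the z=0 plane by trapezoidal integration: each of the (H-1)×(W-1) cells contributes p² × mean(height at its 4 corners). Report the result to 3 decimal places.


375.273

height_mm = gray/255 × 0.787; cell vol = 2.73² × mean(4 corners)
unit = 2.73² × 0.787 / (4×255) = 0.00575042 mm³ per gray-sum
row 0: Σ corner-gray over 14 cells = 6417  → 36.9005
row 1: Σ corner-gray over 14 cells = 6463  → 37.1650
row 2: Σ corner-gray over 14 cells = 6577  → 37.8205
row 3: Σ corner-gray over 14 cells = 5759  → 33.1167
row 4: Σ corner-gray over 14 cells = 6518  → 37.4813
row 5: Σ corner-gray over 14 cells = 6585  → 37.8665
row 6: Σ corner-gray over 14 cells = 6273  → 36.0724
row 7: Σ corner-gray over 14 cells = 6737  → 38.7406
row 8: Σ corner-gray over 14 cells = 6787  → 39.0281
row 9: Σ corner-gray over 14 cells = 7144  → 41.0810
Σ rows: total corner-gray = 65260  → 375.2727 mm³


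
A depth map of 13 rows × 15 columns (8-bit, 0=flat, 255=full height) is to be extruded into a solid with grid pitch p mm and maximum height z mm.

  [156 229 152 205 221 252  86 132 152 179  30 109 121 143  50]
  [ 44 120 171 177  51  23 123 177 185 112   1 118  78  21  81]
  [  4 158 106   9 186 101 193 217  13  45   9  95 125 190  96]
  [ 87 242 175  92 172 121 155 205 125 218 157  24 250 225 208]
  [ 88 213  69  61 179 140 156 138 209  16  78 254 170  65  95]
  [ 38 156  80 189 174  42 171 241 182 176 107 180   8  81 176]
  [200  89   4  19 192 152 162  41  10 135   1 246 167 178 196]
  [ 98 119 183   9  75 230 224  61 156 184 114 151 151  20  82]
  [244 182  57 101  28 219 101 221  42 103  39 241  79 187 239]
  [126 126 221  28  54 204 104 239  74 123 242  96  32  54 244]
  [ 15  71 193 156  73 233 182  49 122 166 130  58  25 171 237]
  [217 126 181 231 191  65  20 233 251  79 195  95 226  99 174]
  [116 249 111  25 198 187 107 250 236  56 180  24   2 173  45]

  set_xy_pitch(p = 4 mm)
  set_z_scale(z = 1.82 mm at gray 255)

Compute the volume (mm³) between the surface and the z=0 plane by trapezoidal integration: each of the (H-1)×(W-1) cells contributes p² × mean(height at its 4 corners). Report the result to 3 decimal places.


2498.810

height_mm = gray/255 × 1.82; cell vol = 4² × mean(4 corners)
unit = 4² × 1.82 / (4×255) = 0.028549 mm³ per gray-sum
row 0: Σ corner-gray over 14 cells = 7067  → 201.7559
row 1: Σ corner-gray over 14 cells = 5833  → 166.5264
row 2: Σ corner-gray over 14 cells = 7611  → 217.2866
row 3: Σ corner-gray over 14 cells = 8296  → 236.8427
row 4: Σ corner-gray over 14 cells = 7467  → 213.1755
row 5: Σ corner-gray over 14 cells = 6976  → 199.1580
row 6: Σ corner-gray over 14 cells = 6722  → 191.9065
row 7: Σ corner-gray over 14 cells = 7217  → 206.0383
row 8: Σ corner-gray over 14 cells = 7247  → 206.8947
row 9: Σ corner-gray over 14 cells = 7074  → 201.9558
row 10: Σ corner-gray over 14 cells = 7885  → 225.1090
row 11: Σ corner-gray over 14 cells = 8132  → 232.1606
Σ rows: total corner-gray = 87527  → 2498.8100 mm³


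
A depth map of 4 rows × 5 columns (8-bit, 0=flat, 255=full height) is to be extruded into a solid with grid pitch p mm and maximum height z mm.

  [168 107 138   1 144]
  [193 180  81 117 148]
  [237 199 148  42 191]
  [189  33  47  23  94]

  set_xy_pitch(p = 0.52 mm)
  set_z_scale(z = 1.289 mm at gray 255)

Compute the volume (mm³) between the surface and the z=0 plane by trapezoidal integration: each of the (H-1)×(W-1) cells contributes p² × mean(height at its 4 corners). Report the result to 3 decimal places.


2.016

height_mm = gray/255 × 1.289; cell vol = 0.52² × mean(4 corners)
unit = 0.52² × 1.289 / (4×255) = 0.000341711 mm³ per gray-sum
row 0: Σ corner-gray over 4 cells = 1901  → 0.6496
row 1: Σ corner-gray over 4 cells = 2303  → 0.7870
row 2: Σ corner-gray over 4 cells = 1695  → 0.5792
Σ rows: total corner-gray = 5899  → 2.0158 mm³


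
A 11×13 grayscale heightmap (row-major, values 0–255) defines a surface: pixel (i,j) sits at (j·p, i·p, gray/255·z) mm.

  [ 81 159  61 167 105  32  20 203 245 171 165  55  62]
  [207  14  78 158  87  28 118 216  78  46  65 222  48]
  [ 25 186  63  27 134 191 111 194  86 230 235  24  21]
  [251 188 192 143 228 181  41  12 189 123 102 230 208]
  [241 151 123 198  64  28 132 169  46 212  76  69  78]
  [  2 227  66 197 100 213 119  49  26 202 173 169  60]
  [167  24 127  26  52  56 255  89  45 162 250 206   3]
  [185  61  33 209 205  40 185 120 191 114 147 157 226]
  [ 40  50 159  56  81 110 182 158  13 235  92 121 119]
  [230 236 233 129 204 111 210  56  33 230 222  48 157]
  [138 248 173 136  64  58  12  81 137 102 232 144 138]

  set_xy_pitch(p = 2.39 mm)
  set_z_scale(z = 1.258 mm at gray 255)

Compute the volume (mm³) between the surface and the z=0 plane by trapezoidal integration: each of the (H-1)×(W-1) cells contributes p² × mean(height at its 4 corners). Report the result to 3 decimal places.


433.284

height_mm = gray/255 × 1.258; cell vol = 2.39² × mean(4 corners)
unit = 2.39² × 1.258 / (4×255) = 0.00704492 mm³ per gray-sum
row 0: Σ corner-gray over 12 cells = 5384  → 37.9299
row 1: Σ corner-gray over 12 cells = 5483  → 38.6273
row 2: Σ corner-gray over 12 cells = 6725  → 47.3771
row 3: Σ corner-gray over 12 cells = 6572  → 46.2992
row 4: Σ corner-gray over 12 cells = 5999  → 42.2625
row 5: Σ corner-gray over 12 cells = 5898  → 41.5510
row 6: Σ corner-gray over 12 cells = 6089  → 42.8965
row 7: Σ corner-gray over 12 cells = 6008  → 42.3259
row 8: Σ corner-gray over 12 cells = 6484  → 45.6793
row 9: Σ corner-gray over 12 cells = 6861  → 48.3352
Σ rows: total corner-gray = 61503  → 433.2839 mm³


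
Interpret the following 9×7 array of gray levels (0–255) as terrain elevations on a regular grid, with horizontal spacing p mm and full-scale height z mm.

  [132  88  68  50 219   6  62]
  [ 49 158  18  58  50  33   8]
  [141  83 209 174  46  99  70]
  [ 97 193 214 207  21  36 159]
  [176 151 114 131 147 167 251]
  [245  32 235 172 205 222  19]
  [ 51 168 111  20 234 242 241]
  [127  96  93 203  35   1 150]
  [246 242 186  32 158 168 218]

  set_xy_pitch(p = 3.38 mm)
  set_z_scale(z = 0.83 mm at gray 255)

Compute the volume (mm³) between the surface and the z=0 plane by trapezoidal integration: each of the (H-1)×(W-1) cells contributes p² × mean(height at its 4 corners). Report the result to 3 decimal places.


224.711

height_mm = gray/255 × 0.83; cell vol = 3.38² × mean(4 corners)
unit = 3.38² × 0.83 / (4×255) = 0.00929633 mm³ per gray-sum
row 0: Σ corner-gray over 6 cells = 1747  → 16.2407
row 1: Σ corner-gray over 6 cells = 2124  → 19.7454
row 2: Σ corner-gray over 6 cells = 3031  → 28.1772
row 3: Σ corner-gray over 6 cells = 3445  → 32.0258
row 4: Σ corner-gray over 6 cells = 3843  → 35.7258
row 5: Σ corner-gray over 6 cells = 3838  → 35.6793
row 6: Σ corner-gray over 6 cells = 2975  → 27.6566
row 7: Σ corner-gray over 6 cells = 3169  → 29.4601
Σ rows: total corner-gray = 24172  → 224.7108 mm³


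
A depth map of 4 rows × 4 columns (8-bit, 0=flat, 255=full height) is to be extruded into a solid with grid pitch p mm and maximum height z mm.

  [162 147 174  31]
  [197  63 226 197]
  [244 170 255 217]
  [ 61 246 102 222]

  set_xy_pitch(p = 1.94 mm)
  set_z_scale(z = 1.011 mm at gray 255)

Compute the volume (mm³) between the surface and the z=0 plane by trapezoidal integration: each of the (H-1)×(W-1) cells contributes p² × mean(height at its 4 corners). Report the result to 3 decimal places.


height_mm = gray/255 × 1.011; cell vol = 1.94² × mean(4 corners)
unit = 1.94² × 1.011 / (4×255) = 0.00373039 mm³ per gray-sum
row 0: Σ corner-gray over 3 cells = 1807  → 6.7408
row 1: Σ corner-gray over 3 cells = 2283  → 8.5165
row 2: Σ corner-gray over 3 cells = 2290  → 8.5426
Σ rows: total corner-gray = 6380  → 23.7999 mm³

23.800


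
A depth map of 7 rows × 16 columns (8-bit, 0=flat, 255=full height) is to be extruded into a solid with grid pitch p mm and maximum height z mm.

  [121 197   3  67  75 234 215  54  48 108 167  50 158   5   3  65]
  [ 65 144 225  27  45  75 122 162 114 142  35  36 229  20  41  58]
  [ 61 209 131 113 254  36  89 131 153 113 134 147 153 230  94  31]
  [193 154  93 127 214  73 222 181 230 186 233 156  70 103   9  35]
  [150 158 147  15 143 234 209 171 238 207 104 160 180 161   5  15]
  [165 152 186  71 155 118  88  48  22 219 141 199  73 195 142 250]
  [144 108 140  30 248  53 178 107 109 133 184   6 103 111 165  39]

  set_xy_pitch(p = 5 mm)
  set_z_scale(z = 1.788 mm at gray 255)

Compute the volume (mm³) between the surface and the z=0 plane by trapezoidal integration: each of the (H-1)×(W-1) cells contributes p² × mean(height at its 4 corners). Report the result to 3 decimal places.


2021.010

height_mm = gray/255 × 1.788; cell vol = 5² × mean(4 corners)
unit = 5² × 1.788 / (4×255) = 0.0438235 mm³ per gray-sum
row 0: Σ corner-gray over 15 cells = 5911  → 259.0409
row 1: Σ corner-gray over 15 cells = 7023  → 307.7726
row 2: Σ corner-gray over 15 cells = 8396  → 367.9424
row 3: Σ corner-gray over 15 cells = 8759  → 383.8503
row 4: Σ corner-gray over 15 cells = 8462  → 370.8347
row 5: Σ corner-gray over 15 cells = 7566  → 331.5688
Σ rows: total corner-gray = 46117  → 2021.0097 mm³


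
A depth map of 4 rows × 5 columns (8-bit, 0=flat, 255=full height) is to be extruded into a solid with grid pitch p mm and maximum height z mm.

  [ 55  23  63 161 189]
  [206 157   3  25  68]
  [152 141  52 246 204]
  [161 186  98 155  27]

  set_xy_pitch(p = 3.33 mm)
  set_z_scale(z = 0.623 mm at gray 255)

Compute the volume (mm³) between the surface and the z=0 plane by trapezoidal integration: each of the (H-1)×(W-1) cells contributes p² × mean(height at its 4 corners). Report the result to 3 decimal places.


37.657

height_mm = gray/255 × 0.623; cell vol = 3.33² × mean(4 corners)
unit = 3.33² × 0.623 / (4×255) = 0.00677293 mm³ per gray-sum
row 0: Σ corner-gray over 4 cells = 1382  → 9.3602
row 1: Σ corner-gray over 4 cells = 1878  → 12.7196
row 2: Σ corner-gray over 4 cells = 2300  → 15.5777
Σ rows: total corner-gray = 5560  → 37.6575 mm³


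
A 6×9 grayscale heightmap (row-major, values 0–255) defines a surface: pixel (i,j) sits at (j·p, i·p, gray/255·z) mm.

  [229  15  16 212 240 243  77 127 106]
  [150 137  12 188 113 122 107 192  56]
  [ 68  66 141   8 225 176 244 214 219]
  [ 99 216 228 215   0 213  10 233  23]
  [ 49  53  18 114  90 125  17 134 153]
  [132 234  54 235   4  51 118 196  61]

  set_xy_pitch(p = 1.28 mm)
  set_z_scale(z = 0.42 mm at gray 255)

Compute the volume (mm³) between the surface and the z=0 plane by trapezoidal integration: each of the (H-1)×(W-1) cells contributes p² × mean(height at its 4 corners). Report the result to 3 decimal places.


13.661

height_mm = gray/255 × 0.42; cell vol = 1.28² × mean(4 corners)
unit = 1.28² × 0.42 / (4×255) = 0.000674635 mm³ per gray-sum
row 0: Σ corner-gray over 8 cells = 4143  → 2.7950
row 1: Σ corner-gray over 8 cells = 4383  → 2.9569
row 2: Σ corner-gray over 8 cells = 4787  → 3.2295
row 3: Σ corner-gray over 8 cells = 3656  → 2.4665
row 4: Σ corner-gray over 8 cells = 3281  → 2.2135
Σ rows: total corner-gray = 20250  → 13.6614 mm³


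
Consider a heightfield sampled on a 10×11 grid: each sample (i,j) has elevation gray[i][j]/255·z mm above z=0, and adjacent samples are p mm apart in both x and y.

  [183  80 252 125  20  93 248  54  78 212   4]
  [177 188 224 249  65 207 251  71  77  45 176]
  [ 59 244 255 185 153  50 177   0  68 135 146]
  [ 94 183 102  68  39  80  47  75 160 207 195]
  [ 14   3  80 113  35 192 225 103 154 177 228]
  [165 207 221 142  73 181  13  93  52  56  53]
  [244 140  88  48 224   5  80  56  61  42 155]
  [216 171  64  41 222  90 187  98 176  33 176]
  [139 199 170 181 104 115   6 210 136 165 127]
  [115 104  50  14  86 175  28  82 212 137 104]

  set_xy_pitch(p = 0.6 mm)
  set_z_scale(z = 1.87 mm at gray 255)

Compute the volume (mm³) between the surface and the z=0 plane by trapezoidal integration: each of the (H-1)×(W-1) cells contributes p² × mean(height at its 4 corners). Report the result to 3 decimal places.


height_mm = gray/255 × 1.87; cell vol = 0.6² × mean(4 corners)
unit = 0.6² × 1.87 / (4×255) = 0.00066 mm³ per gray-sum
row 0: Σ corner-gray over 10 cells = 5618  → 3.7079
row 1: Σ corner-gray over 10 cells = 5846  → 3.8584
row 2: Σ corner-gray over 10 cells = 4950  → 3.2670
row 3: Σ corner-gray over 10 cells = 4617  → 3.0472
row 4: Σ corner-gray over 10 cells = 4700  → 3.1020
row 5: Σ corner-gray over 10 cells = 4181  → 2.7595
row 6: Σ corner-gray over 10 cells = 4443  → 2.9324
row 7: Σ corner-gray over 10 cells = 5394  → 3.5600
row 8: Σ corner-gray over 10 cells = 4833  → 3.1898
Σ rows: total corner-gray = 44582  → 29.4241 mm³

29.424


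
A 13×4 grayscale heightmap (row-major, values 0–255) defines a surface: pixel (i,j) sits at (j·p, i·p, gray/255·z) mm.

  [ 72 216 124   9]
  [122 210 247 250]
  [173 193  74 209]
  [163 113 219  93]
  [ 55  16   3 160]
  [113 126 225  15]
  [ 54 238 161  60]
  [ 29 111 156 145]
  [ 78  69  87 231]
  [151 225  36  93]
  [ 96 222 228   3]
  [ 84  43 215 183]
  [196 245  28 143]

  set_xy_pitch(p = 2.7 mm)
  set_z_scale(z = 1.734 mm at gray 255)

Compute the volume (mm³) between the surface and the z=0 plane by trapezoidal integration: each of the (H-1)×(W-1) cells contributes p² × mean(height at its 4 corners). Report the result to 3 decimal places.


height_mm = gray/255 × 1.734; cell vol = 2.7² × mean(4 corners)
unit = 2.7² × 1.734 / (4×255) = 0.012393 mm³ per gray-sum
row 0: Σ corner-gray over 3 cells = 2047  → 25.3685
row 1: Σ corner-gray over 3 cells = 2202  → 27.2894
row 2: Σ corner-gray over 3 cells = 1836  → 22.7535
row 3: Σ corner-gray over 3 cells = 1173  → 14.5370
row 4: Σ corner-gray over 3 cells = 1083  → 13.4216
row 5: Σ corner-gray over 3 cells = 1742  → 21.5886
row 6: Σ corner-gray over 3 cells = 1620  → 20.0767
row 7: Σ corner-gray over 3 cells = 1329  → 16.4703
row 8: Σ corner-gray over 3 cells = 1387  → 17.1891
row 9: Σ corner-gray over 3 cells = 1765  → 21.8736
row 10: Σ corner-gray over 3 cells = 1782  → 22.0843
row 11: Σ corner-gray over 3 cells = 1668  → 20.6715
Σ rows: total corner-gray = 19634  → 243.3242 mm³

243.324


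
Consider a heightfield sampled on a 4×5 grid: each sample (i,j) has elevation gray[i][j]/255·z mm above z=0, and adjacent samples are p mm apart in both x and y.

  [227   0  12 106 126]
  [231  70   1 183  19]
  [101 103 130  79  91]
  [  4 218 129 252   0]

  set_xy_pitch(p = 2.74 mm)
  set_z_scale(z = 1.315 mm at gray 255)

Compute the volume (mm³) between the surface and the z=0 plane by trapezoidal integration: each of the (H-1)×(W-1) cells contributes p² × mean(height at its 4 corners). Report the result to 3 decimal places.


height_mm = gray/255 × 1.315; cell vol = 2.74² × mean(4 corners)
unit = 2.74² × 1.315 / (4×255) = 0.00967892 mm³ per gray-sum
row 0: Σ corner-gray over 4 cells = 1347  → 13.0375
row 1: Σ corner-gray over 4 cells = 1574  → 15.2346
row 2: Σ corner-gray over 4 cells = 2018  → 19.5321
Σ rows: total corner-gray = 4939  → 47.8042 mm³

47.804


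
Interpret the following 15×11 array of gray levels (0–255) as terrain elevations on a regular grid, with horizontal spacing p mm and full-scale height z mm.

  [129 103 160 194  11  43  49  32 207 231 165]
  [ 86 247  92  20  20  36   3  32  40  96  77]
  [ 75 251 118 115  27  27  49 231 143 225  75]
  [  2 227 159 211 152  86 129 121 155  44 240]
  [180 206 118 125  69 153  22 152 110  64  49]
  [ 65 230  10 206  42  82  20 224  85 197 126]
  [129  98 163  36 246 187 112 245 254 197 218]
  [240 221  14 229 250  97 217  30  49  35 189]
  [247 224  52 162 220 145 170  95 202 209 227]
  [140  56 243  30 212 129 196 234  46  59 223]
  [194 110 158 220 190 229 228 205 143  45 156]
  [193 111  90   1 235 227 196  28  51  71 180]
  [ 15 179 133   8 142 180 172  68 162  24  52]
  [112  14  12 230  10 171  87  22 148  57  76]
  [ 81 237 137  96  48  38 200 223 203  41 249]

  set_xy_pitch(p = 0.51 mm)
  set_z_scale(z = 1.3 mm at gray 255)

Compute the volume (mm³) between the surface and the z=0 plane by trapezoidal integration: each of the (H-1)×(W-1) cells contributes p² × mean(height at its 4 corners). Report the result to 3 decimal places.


23.812

height_mm = gray/255 × 1.3; cell vol = 0.51² × mean(4 corners)
unit = 0.51² × 1.3 / (4×255) = 0.0003315 mm³ per gray-sum
row 0: Σ corner-gray over 10 cells = 3689  → 1.2229
row 1: Σ corner-gray over 10 cells = 3857  → 1.2786
row 2: Σ corner-gray over 10 cells = 5332  → 1.7676
row 3: Σ corner-gray over 10 cells = 5077  → 1.6830
row 4: Σ corner-gray over 10 cells = 4650  → 1.5415
row 5: Σ corner-gray over 10 cells = 5806  → 1.9247
row 6: Σ corner-gray over 10 cells = 6136  → 2.0341
row 7: Σ corner-gray over 10 cells = 6145  → 2.0371
row 8: Σ corner-gray over 10 cells = 6205  → 2.0570
row 9: Σ corner-gray over 10 cells = 6179  → 2.0483
row 10: Σ corner-gray over 10 cells = 5799  → 1.9224
row 11: Σ corner-gray over 10 cells = 4596  → 1.5236
row 12: Σ corner-gray over 10 cells = 3893  → 1.2905
row 13: Σ corner-gray over 10 cells = 4466  → 1.4805
Σ rows: total corner-gray = 71830  → 23.8116 mm³


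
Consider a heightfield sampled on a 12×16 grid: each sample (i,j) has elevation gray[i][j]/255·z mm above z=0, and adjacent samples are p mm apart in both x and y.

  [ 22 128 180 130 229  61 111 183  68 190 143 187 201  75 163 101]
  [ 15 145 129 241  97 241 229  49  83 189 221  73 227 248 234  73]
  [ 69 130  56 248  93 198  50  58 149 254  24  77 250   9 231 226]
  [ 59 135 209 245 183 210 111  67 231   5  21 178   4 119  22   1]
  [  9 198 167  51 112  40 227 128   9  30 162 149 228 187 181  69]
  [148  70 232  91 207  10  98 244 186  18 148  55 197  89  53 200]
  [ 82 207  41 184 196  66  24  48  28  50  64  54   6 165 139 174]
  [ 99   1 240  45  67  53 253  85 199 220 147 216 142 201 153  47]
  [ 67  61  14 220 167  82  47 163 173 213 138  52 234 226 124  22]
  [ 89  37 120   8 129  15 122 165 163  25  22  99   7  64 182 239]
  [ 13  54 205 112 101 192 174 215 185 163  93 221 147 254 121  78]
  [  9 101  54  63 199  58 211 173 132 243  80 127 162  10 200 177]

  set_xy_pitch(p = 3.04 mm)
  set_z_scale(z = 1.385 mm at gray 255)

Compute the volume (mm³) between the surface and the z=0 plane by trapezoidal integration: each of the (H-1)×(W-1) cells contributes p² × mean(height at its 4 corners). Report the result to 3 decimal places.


1056.131

height_mm = gray/255 × 1.385; cell vol = 3.04² × mean(4 corners)
unit = 3.04² × 1.385 / (4×255) = 0.0125486 mm³ per gray-sum
row 0: Σ corner-gray over 15 cells = 9121  → 114.4562
row 1: Σ corner-gray over 15 cells = 8849  → 111.0429
row 2: Σ corner-gray over 15 cells = 7489  → 93.9768
row 3: Σ corner-gray over 15 cells = 7356  → 92.3078
row 4: Σ corner-gray over 15 cells = 7560  → 94.8677
row 5: Σ corner-gray over 15 cells = 6544  → 82.1183
row 6: Σ corner-gray over 15 cells = 6990  → 87.7150
row 7: Σ corner-gray over 15 cells = 8107  → 101.7318
row 8: Σ corner-gray over 15 cells = 6561  → 82.3316
row 9: Σ corner-gray over 15 cells = 7209  → 90.4632
row 10: Σ corner-gray over 15 cells = 8377  → 105.1200
Σ rows: total corner-gray = 84163  → 1056.1315 mm³


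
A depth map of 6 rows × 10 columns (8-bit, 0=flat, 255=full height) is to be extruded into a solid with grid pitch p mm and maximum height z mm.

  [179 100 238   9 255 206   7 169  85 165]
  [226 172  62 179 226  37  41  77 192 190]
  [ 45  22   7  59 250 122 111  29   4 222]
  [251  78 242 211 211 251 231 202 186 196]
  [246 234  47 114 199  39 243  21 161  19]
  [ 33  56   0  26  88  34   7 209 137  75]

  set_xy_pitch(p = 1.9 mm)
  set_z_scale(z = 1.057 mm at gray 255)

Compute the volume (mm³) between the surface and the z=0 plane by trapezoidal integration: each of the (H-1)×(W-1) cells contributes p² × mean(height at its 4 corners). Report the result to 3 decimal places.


88.040

height_mm = gray/255 × 1.057; cell vol = 1.9² × mean(4 corners)
unit = 1.9² × 1.057 / (4×255) = 0.00374095 mm³ per gray-sum
row 0: Σ corner-gray over 9 cells = 4870  → 18.2184
row 1: Σ corner-gray over 9 cells = 3863  → 14.4513
row 2: Σ corner-gray over 9 cells = 5146  → 19.2509
row 3: Σ corner-gray over 9 cells = 6052  → 22.6402
row 4: Σ corner-gray over 9 cells = 3603  → 13.4786
Σ rows: total corner-gray = 23534  → 88.0395 mm³


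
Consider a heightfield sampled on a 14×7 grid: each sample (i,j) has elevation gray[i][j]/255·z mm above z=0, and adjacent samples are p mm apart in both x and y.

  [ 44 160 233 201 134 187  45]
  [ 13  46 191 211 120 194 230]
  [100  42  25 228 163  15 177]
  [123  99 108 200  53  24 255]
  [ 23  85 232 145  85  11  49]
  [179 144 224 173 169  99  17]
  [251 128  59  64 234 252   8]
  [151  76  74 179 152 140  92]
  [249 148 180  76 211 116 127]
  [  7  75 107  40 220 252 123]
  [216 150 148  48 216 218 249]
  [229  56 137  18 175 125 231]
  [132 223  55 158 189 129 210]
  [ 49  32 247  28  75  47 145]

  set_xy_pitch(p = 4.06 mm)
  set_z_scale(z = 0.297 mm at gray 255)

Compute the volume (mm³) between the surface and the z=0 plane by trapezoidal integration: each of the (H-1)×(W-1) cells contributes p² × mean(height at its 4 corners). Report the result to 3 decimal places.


199.228

height_mm = gray/255 × 0.297; cell vol = 4.06² × mean(4 corners)
unit = 4.06² × 0.297 / (4×255) = 0.00479964 mm³ per gray-sum
row 0: Σ corner-gray over 6 cells = 3686  → 17.6915
row 1: Σ corner-gray over 6 cells = 2990  → 14.3509
row 2: Σ corner-gray over 6 cells = 2569  → 12.3303
row 3: Σ corner-gray over 6 cells = 2534  → 12.1623
row 4: Σ corner-gray over 6 cells = 3002  → 14.4085
row 5: Σ corner-gray over 6 cells = 3547  → 17.0243
row 6: Σ corner-gray over 6 cells = 3218  → 15.4452
row 7: Σ corner-gray over 6 cells = 3323  → 15.9492
row 8: Σ corner-gray over 6 cells = 3356  → 16.1076
row 9: Σ corner-gray over 6 cells = 3543  → 17.0051
row 10: Σ corner-gray over 6 cells = 3507  → 16.8323
row 11: Σ corner-gray over 6 cells = 3332  → 15.9924
row 12: Σ corner-gray over 6 cells = 2902  → 13.9285
Σ rows: total corner-gray = 41509  → 199.2281 mm³


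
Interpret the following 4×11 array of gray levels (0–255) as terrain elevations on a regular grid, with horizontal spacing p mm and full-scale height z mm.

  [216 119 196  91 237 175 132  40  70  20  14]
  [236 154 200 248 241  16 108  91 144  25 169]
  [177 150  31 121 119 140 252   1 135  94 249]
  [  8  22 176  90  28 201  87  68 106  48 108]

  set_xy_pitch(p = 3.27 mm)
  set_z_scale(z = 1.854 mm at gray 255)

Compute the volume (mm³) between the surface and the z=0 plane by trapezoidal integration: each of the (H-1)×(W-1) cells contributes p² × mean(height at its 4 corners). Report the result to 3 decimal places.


289.595

height_mm = gray/255 × 1.854; cell vol = 3.27² × mean(4 corners)
unit = 3.27² × 1.854 / (4×255) = 0.0194359 mm³ per gray-sum
row 0: Σ corner-gray over 10 cells = 5249  → 102.0191
row 1: Σ corner-gray over 10 cells = 5371  → 104.3903
row 2: Σ corner-gray over 10 cells = 4280  → 83.1857
Σ rows: total corner-gray = 14900  → 289.5952 mm³


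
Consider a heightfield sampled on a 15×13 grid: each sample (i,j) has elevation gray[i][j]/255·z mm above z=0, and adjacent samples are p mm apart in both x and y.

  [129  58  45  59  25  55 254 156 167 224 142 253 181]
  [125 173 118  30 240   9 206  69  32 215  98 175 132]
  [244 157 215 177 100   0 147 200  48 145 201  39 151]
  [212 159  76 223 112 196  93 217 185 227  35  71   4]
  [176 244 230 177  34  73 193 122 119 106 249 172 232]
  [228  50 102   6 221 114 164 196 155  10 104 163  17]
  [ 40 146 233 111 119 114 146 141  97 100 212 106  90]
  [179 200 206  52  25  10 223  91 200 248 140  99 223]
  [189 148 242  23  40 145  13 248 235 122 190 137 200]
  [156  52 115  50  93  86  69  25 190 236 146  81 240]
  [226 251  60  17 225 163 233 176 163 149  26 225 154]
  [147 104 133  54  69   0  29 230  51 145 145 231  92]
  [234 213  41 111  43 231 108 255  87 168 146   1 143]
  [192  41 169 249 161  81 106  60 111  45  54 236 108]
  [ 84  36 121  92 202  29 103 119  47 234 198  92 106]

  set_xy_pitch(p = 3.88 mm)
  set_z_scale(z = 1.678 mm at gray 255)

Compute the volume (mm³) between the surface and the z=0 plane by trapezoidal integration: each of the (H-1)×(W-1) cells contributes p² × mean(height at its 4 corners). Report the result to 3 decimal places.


2203.230

height_mm = gray/255 × 1.678; cell vol = 3.88² × mean(4 corners)
unit = 3.88² × 1.678 / (4×255) = 0.024766 mm³ per gray-sum
row 0: Σ corner-gray over 12 cells = 6173  → 152.8803
row 1: Σ corner-gray over 12 cells = 6240  → 154.5396
row 2: Σ corner-gray over 12 cells = 6657  → 164.8670
row 3: Σ corner-gray over 12 cells = 7250  → 179.5532
row 4: Σ corner-gray over 12 cells = 6661  → 164.9661
row 5: Σ corner-gray over 12 cells = 5995  → 148.4720
row 6: Σ corner-gray over 12 cells = 6570  → 162.7124
row 7: Σ corner-gray over 12 cells = 6865  → 170.0183
row 8: Σ corner-gray over 12 cells = 6157  → 152.4840
row 9: Σ corner-gray over 12 cells = 6438  → 159.4433
row 10: Σ corner-gray over 12 cells = 6377  → 157.9326
row 11: Σ corner-gray over 12 cells = 5806  → 143.7912
row 12: Σ corner-gray over 12 cells = 6111  → 151.3448
row 13: Σ corner-gray over 12 cells = 5662  → 140.2249
Σ rows: total corner-gray = 88962  → 2203.2297 mm³


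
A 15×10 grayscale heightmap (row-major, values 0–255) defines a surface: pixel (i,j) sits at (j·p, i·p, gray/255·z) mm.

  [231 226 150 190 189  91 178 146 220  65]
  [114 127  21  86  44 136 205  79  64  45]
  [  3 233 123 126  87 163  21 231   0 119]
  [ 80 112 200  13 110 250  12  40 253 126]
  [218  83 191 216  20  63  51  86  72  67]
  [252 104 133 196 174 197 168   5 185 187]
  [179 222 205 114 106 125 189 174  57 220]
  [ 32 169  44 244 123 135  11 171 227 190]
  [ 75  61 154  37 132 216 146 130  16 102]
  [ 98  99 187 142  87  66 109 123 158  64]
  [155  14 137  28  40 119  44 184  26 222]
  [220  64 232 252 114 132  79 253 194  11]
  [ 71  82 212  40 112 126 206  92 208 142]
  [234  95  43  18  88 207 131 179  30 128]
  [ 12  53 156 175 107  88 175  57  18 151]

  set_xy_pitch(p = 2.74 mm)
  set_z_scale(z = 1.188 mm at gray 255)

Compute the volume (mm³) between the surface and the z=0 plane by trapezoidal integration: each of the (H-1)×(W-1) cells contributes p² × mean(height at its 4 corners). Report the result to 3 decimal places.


height_mm = gray/255 × 1.188; cell vol = 2.74² × mean(4 corners)
unit = 2.74² × 1.188 / (4×255) = 0.00874415 mm³ per gray-sum
row 0: Σ corner-gray over 9 cells = 4759  → 41.6134
row 1: Σ corner-gray over 9 cells = 3773  → 32.9917
row 2: Σ corner-gray over 9 cells = 4276  → 37.3900
row 3: Σ corner-gray over 9 cells = 4035  → 35.2826
row 4: Σ corner-gray over 9 cells = 4612  → 40.3280
row 5: Σ corner-gray over 9 cells = 5546  → 48.4950
row 6: Σ corner-gray over 9 cells = 5253  → 45.9330
row 7: Σ corner-gray over 9 cells = 4431  → 38.7453
row 8: Σ corner-gray over 9 cells = 4065  → 35.5450
row 9: Σ corner-gray over 9 cells = 3665  → 32.0473
row 10: Σ corner-gray over 9 cells = 4432  → 38.7541
row 11: Σ corner-gray over 9 cells = 5240  → 45.8193
row 12: Σ corner-gray over 9 cells = 4313  → 37.7135
row 13: Σ corner-gray over 9 cells = 3765  → 32.9217
Σ rows: total corner-gray = 62165  → 543.5798 mm³

543.580


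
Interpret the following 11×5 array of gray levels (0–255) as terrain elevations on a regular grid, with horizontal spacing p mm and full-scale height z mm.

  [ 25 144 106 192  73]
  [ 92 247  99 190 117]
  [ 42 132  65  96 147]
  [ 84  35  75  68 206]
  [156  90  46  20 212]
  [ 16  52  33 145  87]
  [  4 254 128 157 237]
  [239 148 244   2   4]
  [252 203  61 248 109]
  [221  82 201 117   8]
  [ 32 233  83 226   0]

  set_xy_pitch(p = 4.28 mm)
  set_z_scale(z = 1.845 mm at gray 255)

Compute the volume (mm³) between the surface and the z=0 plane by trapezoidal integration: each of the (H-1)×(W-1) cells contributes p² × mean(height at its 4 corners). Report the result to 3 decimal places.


646.658

height_mm = gray/255 × 1.845; cell vol = 4.28² × mean(4 corners)
unit = 4.28² × 1.845 / (4×255) = 0.0331348 mm³ per gray-sum
row 0: Σ corner-gray over 4 cells = 2263  → 74.9839
row 1: Σ corner-gray over 4 cells = 2056  → 68.1251
row 2: Σ corner-gray over 4 cells = 1421  → 47.0845
row 3: Σ corner-gray over 4 cells = 1326  → 43.9367
row 4: Σ corner-gray over 4 cells = 1243  → 41.1865
row 5: Σ corner-gray over 4 cells = 1882  → 62.3596
row 6: Σ corner-gray over 4 cells = 2350  → 77.8667
row 7: Σ corner-gray over 4 cells = 2416  → 80.0536
row 8: Σ corner-gray over 4 cells = 2414  → 79.9873
row 9: Σ corner-gray over 4 cells = 2145  → 71.0740
Σ rows: total corner-gray = 19516  → 646.6578 mm³


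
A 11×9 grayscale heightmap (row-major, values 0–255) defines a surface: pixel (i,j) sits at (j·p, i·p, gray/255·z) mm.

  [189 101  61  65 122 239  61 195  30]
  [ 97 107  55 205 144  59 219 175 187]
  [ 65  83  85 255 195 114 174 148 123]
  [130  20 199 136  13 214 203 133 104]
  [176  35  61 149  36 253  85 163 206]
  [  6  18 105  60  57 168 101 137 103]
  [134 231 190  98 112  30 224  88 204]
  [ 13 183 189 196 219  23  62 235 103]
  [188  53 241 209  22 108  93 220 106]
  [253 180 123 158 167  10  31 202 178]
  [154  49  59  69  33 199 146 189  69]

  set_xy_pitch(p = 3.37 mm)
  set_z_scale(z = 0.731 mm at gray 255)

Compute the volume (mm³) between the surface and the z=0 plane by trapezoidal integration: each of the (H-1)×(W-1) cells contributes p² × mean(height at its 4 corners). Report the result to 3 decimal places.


height_mm = gray/255 × 0.731; cell vol = 3.37² × mean(4 corners)
unit = 3.37² × 0.731 / (4×255) = 0.00813911 mm³ per gray-sum
row 0: Σ corner-gray over 8 cells = 4119  → 33.5250
row 1: Σ corner-gray over 8 cells = 4508  → 36.6911
row 2: Σ corner-gray over 8 cells = 4366  → 35.5354
row 3: Σ corner-gray over 8 cells = 4016  → 32.6867
row 4: Σ corner-gray over 8 cells = 3347  → 27.2416
row 5: Σ corner-gray over 8 cells = 3685  → 29.9926
row 6: Σ corner-gray over 8 cells = 4614  → 37.5539
row 7: Σ corner-gray over 8 cells = 4516  → 36.7562
row 8: Σ corner-gray over 8 cells = 4359  → 35.4784
row 9: Σ corner-gray over 8 cells = 3884  → 31.6123
Σ rows: total corner-gray = 41414  → 337.0732 mm³

337.073


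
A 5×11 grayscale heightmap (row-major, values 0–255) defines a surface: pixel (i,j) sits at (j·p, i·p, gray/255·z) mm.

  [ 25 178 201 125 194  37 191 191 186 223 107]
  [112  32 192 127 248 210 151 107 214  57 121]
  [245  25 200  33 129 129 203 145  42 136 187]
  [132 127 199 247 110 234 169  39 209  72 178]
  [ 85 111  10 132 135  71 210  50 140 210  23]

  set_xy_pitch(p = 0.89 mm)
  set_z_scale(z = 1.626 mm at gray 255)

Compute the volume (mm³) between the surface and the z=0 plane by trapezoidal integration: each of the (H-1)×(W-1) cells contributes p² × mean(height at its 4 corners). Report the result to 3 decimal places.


height_mm = gray/255 × 1.626; cell vol = 0.89² × mean(4 corners)
unit = 0.89² × 1.626 / (4×255) = 0.0012627 mm³ per gray-sum
row 0: Σ corner-gray over 10 cells = 6093  → 7.6936
row 1: Σ corner-gray over 10 cells = 5425  → 6.8502
row 2: Σ corner-gray over 10 cells = 5638  → 7.1191
row 3: Σ corner-gray over 10 cells = 5368  → 6.7782
Σ rows: total corner-gray = 22524  → 28.4411 mm³

28.441


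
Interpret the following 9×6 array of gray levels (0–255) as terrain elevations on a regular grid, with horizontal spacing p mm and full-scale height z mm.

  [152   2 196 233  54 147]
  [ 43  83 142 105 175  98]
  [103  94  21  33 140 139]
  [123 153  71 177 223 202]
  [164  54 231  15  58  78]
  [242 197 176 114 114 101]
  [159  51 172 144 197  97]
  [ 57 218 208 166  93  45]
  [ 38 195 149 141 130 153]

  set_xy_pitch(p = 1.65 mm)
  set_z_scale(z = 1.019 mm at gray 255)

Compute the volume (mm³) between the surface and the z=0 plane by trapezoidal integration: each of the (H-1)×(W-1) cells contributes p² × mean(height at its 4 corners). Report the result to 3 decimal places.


55.735

height_mm = gray/255 × 1.019; cell vol = 1.65² × mean(4 corners)
unit = 1.65² × 1.019 / (4×255) = 0.00271983 mm³ per gray-sum
row 0: Σ corner-gray over 5 cells = 2420  → 6.5820
row 1: Σ corner-gray over 5 cells = 1969  → 5.3553
row 2: Σ corner-gray over 5 cells = 2391  → 6.5031
row 3: Σ corner-gray over 5 cells = 2531  → 6.8839
row 4: Σ corner-gray over 5 cells = 2503  → 6.8077
row 5: Σ corner-gray over 5 cells = 2929  → 7.9664
row 6: Σ corner-gray over 5 cells = 2856  → 7.7678
row 7: Σ corner-gray over 5 cells = 2893  → 7.8685
Σ rows: total corner-gray = 20492  → 55.7348 mm³


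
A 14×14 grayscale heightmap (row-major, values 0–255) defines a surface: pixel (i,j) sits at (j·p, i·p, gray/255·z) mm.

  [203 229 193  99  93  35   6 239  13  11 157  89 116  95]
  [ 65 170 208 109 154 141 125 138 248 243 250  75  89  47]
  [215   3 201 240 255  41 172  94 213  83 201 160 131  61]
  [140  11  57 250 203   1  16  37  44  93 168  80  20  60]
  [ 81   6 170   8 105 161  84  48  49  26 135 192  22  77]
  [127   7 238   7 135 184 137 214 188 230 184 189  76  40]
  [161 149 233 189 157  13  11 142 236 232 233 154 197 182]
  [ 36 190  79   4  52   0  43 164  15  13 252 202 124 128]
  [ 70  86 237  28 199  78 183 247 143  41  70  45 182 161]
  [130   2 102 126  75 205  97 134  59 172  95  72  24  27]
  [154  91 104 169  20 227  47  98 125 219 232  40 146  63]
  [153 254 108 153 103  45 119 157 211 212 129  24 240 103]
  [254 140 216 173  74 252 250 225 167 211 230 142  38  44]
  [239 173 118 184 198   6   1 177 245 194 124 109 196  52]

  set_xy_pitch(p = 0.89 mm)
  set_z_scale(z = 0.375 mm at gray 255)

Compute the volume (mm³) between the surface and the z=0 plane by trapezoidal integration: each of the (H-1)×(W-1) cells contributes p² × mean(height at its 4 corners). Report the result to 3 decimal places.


25.202

height_mm = gray/255 × 0.375; cell vol = 0.89² × mean(4 corners)
unit = 0.89² × 0.375 / (4×255) = 0.000291213 mm³ per gray-sum
row 0: Σ corner-gray over 13 cells = 6870  → 2.0006
row 1: Σ corner-gray over 13 cells = 7876  → 2.2936
row 2: Σ corner-gray over 13 cells = 6024  → 1.7543
row 3: Σ corner-gray over 13 cells = 4330  → 1.2610
row 4: Σ corner-gray over 13 cells = 5915  → 1.7225
row 5: Σ corner-gray over 13 cells = 7980  → 2.3239
row 6: Σ corner-gray over 13 cells = 6675  → 1.9438
row 7: Σ corner-gray over 13 cells = 5749  → 1.6742
row 8: Σ corner-gray over 13 cells = 5792  → 1.6867
row 9: Σ corner-gray over 13 cells = 5736  → 1.6704
row 10: Σ corner-gray over 13 cells = 7019  → 2.0440
row 11: Σ corner-gray over 13 cells = 8300  → 2.4171
row 12: Σ corner-gray over 13 cells = 8275  → 2.4098
Σ rows: total corner-gray = 86541  → 25.2019 mm³


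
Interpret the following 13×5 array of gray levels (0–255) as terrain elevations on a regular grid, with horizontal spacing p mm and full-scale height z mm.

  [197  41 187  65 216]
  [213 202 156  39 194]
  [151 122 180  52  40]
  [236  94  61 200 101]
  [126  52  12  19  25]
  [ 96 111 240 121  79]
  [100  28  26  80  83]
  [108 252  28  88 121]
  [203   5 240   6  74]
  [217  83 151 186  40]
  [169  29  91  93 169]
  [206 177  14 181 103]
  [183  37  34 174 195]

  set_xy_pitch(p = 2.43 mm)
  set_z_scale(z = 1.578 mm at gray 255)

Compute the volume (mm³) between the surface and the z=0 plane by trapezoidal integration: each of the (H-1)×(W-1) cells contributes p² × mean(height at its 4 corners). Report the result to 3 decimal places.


height_mm = gray/255 × 1.578; cell vol = 2.43² × mean(4 corners)
unit = 2.43² × 1.578 / (4×255) = 0.00913523 mm³ per gray-sum
row 0: Σ corner-gray over 4 cells = 2200  → 20.0975
row 1: Σ corner-gray over 4 cells = 2100  → 19.1840
row 2: Σ corner-gray over 4 cells = 1946  → 17.7772
row 3: Σ corner-gray over 4 cells = 1364  → 12.4605
row 4: Σ corner-gray over 4 cells = 1436  → 13.1182
row 5: Σ corner-gray over 4 cells = 1570  → 14.3423
row 6: Σ corner-gray over 4 cells = 1416  → 12.9355
row 7: Σ corner-gray over 4 cells = 1744  → 15.9318
row 8: Σ corner-gray over 4 cells = 1876  → 17.1377
row 9: Σ corner-gray over 4 cells = 1861  → 17.0007
row 10: Σ corner-gray over 4 cells = 1817  → 16.5987
row 11: Σ corner-gray over 4 cells = 1921  → 17.5488
Σ rows: total corner-gray = 21251  → 194.1327 mm³

194.133
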